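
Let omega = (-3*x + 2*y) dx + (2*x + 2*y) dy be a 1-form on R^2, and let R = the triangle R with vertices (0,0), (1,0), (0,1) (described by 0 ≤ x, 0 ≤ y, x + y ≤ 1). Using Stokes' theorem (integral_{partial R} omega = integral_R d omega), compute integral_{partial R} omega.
integral_(partial R) omega = 0

Stokes: integral_partial_R omega = integral_R d omega with d omega = (∂Q/∂x - ∂P/∂y) dx ∧ dy.
  ∂Q/∂x = 2
  ∂P/∂y = 2
  integrand = ∂Q/∂x - ∂P/∂y = 0.
Integrating over R: integral_0^1 integral_0^{1-x} (0) dy dx = 0.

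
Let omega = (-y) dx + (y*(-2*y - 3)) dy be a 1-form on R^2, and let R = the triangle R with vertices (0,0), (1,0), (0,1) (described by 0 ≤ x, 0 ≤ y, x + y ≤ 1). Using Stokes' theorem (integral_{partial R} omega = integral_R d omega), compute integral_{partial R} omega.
integral_(partial R) omega = 1/2

Stokes: integral_partial_R omega = integral_R d omega with d omega = (∂Q/∂x - ∂P/∂y) dx ∧ dy.
  ∂Q/∂x = 0
  ∂P/∂y = -1
  integrand = ∂Q/∂x - ∂P/∂y = 1.
Integrating over R: integral_0^1 integral_0^{1-x} (1) dy dx = 1/2.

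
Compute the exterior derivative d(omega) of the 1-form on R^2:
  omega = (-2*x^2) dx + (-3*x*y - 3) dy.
d(omega) = (-3*y) dx ∧ dy

For a 1-form omega = sum_i f_i dx_i, the exterior derivative is
  d(omega) = sum_{i < j} (∂f_j/∂x_i - ∂f_i/∂x_j) dx_i ∧ dx_j.
  coefficient of dx ∧ dy: ∂f_2/∂x - ∂f_1/∂y = ∂(-3*x*y - 3)/∂x - ∂(-2*x^2)/∂y = -3*y
Assembling: d(omega) = (-3*y) dx ∧ dy.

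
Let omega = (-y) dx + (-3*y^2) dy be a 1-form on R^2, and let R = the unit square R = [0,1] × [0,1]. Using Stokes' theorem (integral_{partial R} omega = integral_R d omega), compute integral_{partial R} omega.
integral_(partial R) omega = 1

Stokes: integral_partial_R omega = integral_R d omega with d omega = (∂Q/∂x - ∂P/∂y) dx ∧ dy.
  ∂Q/∂x = 0
  ∂P/∂y = -1
  integrand = ∂Q/∂x - ∂P/∂y = 1.
Integrating over R: integral_0^1 integral_0^1 (1) dx dy = 1.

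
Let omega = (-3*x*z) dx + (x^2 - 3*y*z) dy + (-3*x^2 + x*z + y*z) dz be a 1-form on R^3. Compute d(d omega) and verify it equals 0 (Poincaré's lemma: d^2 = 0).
d(d omega) = 0

Step 1: d omega = sum_{i<j} (∂f_j/∂x_i - ∂f_i/∂x_j) dx_i ∧ dx_j:
  coeff of dx ∧ dy: 2*x
  coeff of dx ∧ dz: -3*x + z
  coeff of dy ∧ dz: 3*y + z
Step 2: Apply d again to each 2-form coefficient. The only possible 3-form in R^3 is dx ∧ dy ∧ dz, with coefficient
  ∂(coeff of dy∧dz)/∂x - ∂(coeff of dx∧dz)/∂y + ∂(coeff of dx∧dy)/∂z
  = ∂/∂x (3*y + z) - ∂/∂y (-3*x + z) + ∂/∂z (2*x).
Each of these terms simplifies to sums of mixed partials that cancel in pairs. The result is 0 (by equality of mixed partials for smooth functions — Schwarz / Clairaut).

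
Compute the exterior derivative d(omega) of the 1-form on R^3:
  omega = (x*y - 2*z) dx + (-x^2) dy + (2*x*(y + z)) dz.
d(omega) = (-3*x) dx ∧ dy + (2*y + 2*z + 2) dx ∧ dz + (2*x) dy ∧ dz

For a 1-form omega = sum_i f_i dx_i, the exterior derivative is
  d(omega) = sum_{i < j} (∂f_j/∂x_i - ∂f_i/∂x_j) dx_i ∧ dx_j.
  coefficient of dx ∧ dy: ∂f_2/∂x - ∂f_1/∂y = ∂(-x^2)/∂x - ∂(x*y - 2*z)/∂y = -3*x
  coefficient of dx ∧ dz: ∂f_3/∂x - ∂f_1/∂z = ∂(2*x*(y + z))/∂x - ∂(x*y - 2*z)/∂z = 2*y + 2*z + 2
  coefficient of dy ∧ dz: ∂f_3/∂y - ∂f_2/∂z = ∂(2*x*(y + z))/∂y - ∂(-x^2)/∂z = 2*x
Assembling: d(omega) = (-3*x) dx ∧ dy + (2*y + 2*z + 2) dx ∧ dz + (2*x) dy ∧ dz.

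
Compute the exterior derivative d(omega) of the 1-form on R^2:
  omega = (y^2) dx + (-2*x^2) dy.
d(omega) = (-4*x - 2*y) dx ∧ dy

For a 1-form omega = sum_i f_i dx_i, the exterior derivative is
  d(omega) = sum_{i < j} (∂f_j/∂x_i - ∂f_i/∂x_j) dx_i ∧ dx_j.
  coefficient of dx ∧ dy: ∂f_2/∂x - ∂f_1/∂y = ∂(-2*x^2)/∂x - ∂(y^2)/∂y = -4*x - 2*y
Assembling: d(omega) = (-4*x - 2*y) dx ∧ dy.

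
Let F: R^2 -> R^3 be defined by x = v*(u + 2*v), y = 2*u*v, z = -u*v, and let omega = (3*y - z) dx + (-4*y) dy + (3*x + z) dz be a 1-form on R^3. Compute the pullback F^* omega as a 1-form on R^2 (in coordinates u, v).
F^* omega = (v^2*(-11*u - 6*v)) du + (11*u*v*(-u + 2*v)) dv

Using F^*(f dg) = (f ∘ F) d(g ∘ F), substitute each coordinate x_i by F_i(u, v) in f_i, and replace dx_i by d F_i = (∂F_i/∂u) du + (∂F_i/∂v) dv.
  For the x component: f_1(F) = 7*u*v; d F_1 = (v) du + (u + 4*v) dv
  For the y component: f_2(F) = -8*u*v; d F_2 = (2*v) du + (2*u) dv
  For the z component: f_3(F) = 2*v*(u + 3*v); d F_3 = (-v) du + (-u) dv
Combining and collecting du, dv coefficients:
  coeff of du: v^2*(-11*u - 6*v)
  coeff of dv: 11*u*v*(-u + 2*v)
F^* omega = (v^2*(-11*u - 6*v)) du + (11*u*v*(-u + 2*v)) dv.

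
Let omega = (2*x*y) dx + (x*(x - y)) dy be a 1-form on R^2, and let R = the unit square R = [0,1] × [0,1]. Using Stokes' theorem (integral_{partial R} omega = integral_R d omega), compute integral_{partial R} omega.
integral_(partial R) omega = -1/2

Stokes: integral_partial_R omega = integral_R d omega with d omega = (∂Q/∂x - ∂P/∂y) dx ∧ dy.
  ∂Q/∂x = 2*x - y
  ∂P/∂y = 2*x
  integrand = ∂Q/∂x - ∂P/∂y = -y.
Integrating over R: integral_0^1 integral_0^1 (-y) dx dy = -1/2.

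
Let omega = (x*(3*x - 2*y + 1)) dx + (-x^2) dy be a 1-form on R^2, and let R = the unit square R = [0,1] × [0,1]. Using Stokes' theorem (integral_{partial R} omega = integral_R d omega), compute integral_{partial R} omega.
integral_(partial R) omega = 0

Stokes: integral_partial_R omega = integral_R d omega with d omega = (∂Q/∂x - ∂P/∂y) dx ∧ dy.
  ∂Q/∂x = -2*x
  ∂P/∂y = -2*x
  integrand = ∂Q/∂x - ∂P/∂y = 0.
Integrating over R: integral_0^1 integral_0^1 (0) dx dy = 0.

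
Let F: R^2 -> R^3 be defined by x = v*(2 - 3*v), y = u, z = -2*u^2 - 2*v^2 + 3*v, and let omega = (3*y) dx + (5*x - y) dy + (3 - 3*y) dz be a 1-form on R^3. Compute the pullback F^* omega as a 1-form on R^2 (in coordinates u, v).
F^* omega = (12*u^2 - 13*u - 15*v^2 + 10*v) du + (-6*u*v - 3*u - 12*v + 9) dv

Using F^*(f dg) = (f ∘ F) d(g ∘ F), substitute each coordinate x_i by F_i(u, v) in f_i, and replace dx_i by d F_i = (∂F_i/∂u) du + (∂F_i/∂v) dv.
  For the x component: f_1(F) = 3*u; d F_1 = (0) du + (2 - 6*v) dv
  For the y component: f_2(F) = -u - 15*v^2 + 10*v; d F_2 = (1) du + (0) dv
  For the z component: f_3(F) = 3 - 3*u; d F_3 = (-4*u) du + (3 - 4*v) dv
Combining and collecting du, dv coefficients:
  coeff of du: 12*u^2 - 13*u - 15*v^2 + 10*v
  coeff of dv: -6*u*v - 3*u - 12*v + 9
F^* omega = (12*u^2 - 13*u - 15*v^2 + 10*v) du + (-6*u*v - 3*u - 12*v + 9) dv.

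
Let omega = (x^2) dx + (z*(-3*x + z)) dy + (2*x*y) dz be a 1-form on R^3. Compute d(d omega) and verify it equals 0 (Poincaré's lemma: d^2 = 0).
d(d omega) = 0

Step 1: d omega = sum_{i<j} (∂f_j/∂x_i - ∂f_i/∂x_j) dx_i ∧ dx_j:
  coeff of dx ∧ dy: -3*z
  coeff of dx ∧ dz: 2*y
  coeff of dy ∧ dz: 5*x - 2*z
Step 2: Apply d again to each 2-form coefficient. The only possible 3-form in R^3 is dx ∧ dy ∧ dz, with coefficient
  ∂(coeff of dy∧dz)/∂x - ∂(coeff of dx∧dz)/∂y + ∂(coeff of dx∧dy)/∂z
  = ∂/∂x (5*x - 2*z) - ∂/∂y (2*y) + ∂/∂z (-3*z).
Each of these terms simplifies to sums of mixed partials that cancel in pairs. The result is 0 (by equality of mixed partials for smooth functions — Schwarz / Clairaut).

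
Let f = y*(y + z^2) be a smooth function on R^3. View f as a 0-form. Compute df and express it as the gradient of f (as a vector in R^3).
df = (0) dx + (2*y + z^2) dy + (2*y*z) dz; grad f = (0, 2*y + z^2, 2*y*z)

For a 0-form f, d f = (∂f/∂x) dx + (∂f/∂y) dy + (∂f/∂z) dz. The components of the vector representation are exactly the entries of grad f in Cartesian coordinates:
  ∂f/∂x = 0
  ∂f/∂y = 2*y + z^2
  ∂f/∂z = 2*y*z.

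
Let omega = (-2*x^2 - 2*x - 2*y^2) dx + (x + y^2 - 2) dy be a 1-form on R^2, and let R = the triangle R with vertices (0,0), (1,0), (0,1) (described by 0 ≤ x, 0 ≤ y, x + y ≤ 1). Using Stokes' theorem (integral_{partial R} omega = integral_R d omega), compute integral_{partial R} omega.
integral_(partial R) omega = 7/6

Stokes: integral_partial_R omega = integral_R d omega with d omega = (∂Q/∂x - ∂P/∂y) dx ∧ dy.
  ∂Q/∂x = 1
  ∂P/∂y = -4*y
  integrand = ∂Q/∂x - ∂P/∂y = 4*y + 1.
Integrating over R: integral_0^1 integral_0^{1-x} (4*y + 1) dy dx = 7/6.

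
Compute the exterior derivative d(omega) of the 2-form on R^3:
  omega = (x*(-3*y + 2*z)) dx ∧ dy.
d(omega) = (2*x) dx ∧ dy ∧ dz

For a 2-form omega = sum_{i<j} g_{ij} dx_i ∧ dx_j, the exterior derivative is
  d(omega) = sum_{i<j} d(g_{ij}) ∧ dx_i ∧ dx_j = sum_{i<j, k} (∂g_{ij}/∂x_k) dx_k ∧ dx_i ∧ dx_j.
Expand each term, using dx_k ∧ dx_i ∧ dx_j = sgn(permutation) dx_{(a)} ∧ dx_{(b)} ∧ dx_{(c)} with (a < b < c) sorted:
  d(x*(-3*y + 2*z)) includes (∂/∂z)(x*(-3*y + 2*z)) dz = (2*x) dz, which multiplied by dx ∧ dy gives (2*x) dx ∧ dy ∧ dz
Collecting like 3-forms: d(omega) = (2*x) dx ∧ dy ∧ dz.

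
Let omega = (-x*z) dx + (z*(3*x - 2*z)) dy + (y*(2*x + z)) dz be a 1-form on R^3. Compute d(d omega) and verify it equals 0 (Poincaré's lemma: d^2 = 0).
d(d omega) = 0

Step 1: d omega = sum_{i<j} (∂f_j/∂x_i - ∂f_i/∂x_j) dx_i ∧ dx_j:
  coeff of dx ∧ dy: 3*z
  coeff of dx ∧ dz: x + 2*y
  coeff of dy ∧ dz: -x + 5*z
Step 2: Apply d again to each 2-form coefficient. The only possible 3-form in R^3 is dx ∧ dy ∧ dz, with coefficient
  ∂(coeff of dy∧dz)/∂x - ∂(coeff of dx∧dz)/∂y + ∂(coeff of dx∧dy)/∂z
  = ∂/∂x (-x + 5*z) - ∂/∂y (x + 2*y) + ∂/∂z (3*z).
Each of these terms simplifies to sums of mixed partials that cancel in pairs. The result is 0 (by equality of mixed partials for smooth functions — Schwarz / Clairaut).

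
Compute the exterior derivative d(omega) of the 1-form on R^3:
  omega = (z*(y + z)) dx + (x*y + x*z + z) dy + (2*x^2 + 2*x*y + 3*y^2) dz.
d(omega) = (y) dx ∧ dy + (4*x + y - 2*z) dx ∧ dz + (x + 6*y - 1) dy ∧ dz

For a 1-form omega = sum_i f_i dx_i, the exterior derivative is
  d(omega) = sum_{i < j} (∂f_j/∂x_i - ∂f_i/∂x_j) dx_i ∧ dx_j.
  coefficient of dx ∧ dy: ∂f_2/∂x - ∂f_1/∂y = ∂(x*y + x*z + z)/∂x - ∂(z*(y + z))/∂y = y
  coefficient of dx ∧ dz: ∂f_3/∂x - ∂f_1/∂z = ∂(2*x^2 + 2*x*y + 3*y^2)/∂x - ∂(z*(y + z))/∂z = 4*x + y - 2*z
  coefficient of dy ∧ dz: ∂f_3/∂y - ∂f_2/∂z = ∂(2*x^2 + 2*x*y + 3*y^2)/∂y - ∂(x*y + x*z + z)/∂z = x + 6*y - 1
Assembling: d(omega) = (y) dx ∧ dy + (4*x + y - 2*z) dx ∧ dz + (x + 6*y - 1) dy ∧ dz.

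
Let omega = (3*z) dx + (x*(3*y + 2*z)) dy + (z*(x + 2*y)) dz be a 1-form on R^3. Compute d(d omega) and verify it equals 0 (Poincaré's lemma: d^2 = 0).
d(d omega) = 0

Step 1: d omega = sum_{i<j} (∂f_j/∂x_i - ∂f_i/∂x_j) dx_i ∧ dx_j:
  coeff of dx ∧ dy: 3*y + 2*z
  coeff of dx ∧ dz: z - 3
  coeff of dy ∧ dz: -2*x + 2*z
Step 2: Apply d again to each 2-form coefficient. The only possible 3-form in R^3 is dx ∧ dy ∧ dz, with coefficient
  ∂(coeff of dy∧dz)/∂x - ∂(coeff of dx∧dz)/∂y + ∂(coeff of dx∧dy)/∂z
  = ∂/∂x (-2*x + 2*z) - ∂/∂y (z - 3) + ∂/∂z (3*y + 2*z).
Each of these terms simplifies to sums of mixed partials that cancel in pairs. The result is 0 (by equality of mixed partials for smooth functions — Schwarz / Clairaut).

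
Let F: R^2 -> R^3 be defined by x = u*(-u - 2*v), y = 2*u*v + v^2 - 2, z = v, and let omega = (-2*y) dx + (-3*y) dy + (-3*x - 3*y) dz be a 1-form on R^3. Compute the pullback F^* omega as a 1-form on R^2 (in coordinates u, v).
F^* omega = (8*u^2*v - 8*u - 2*v^3 + 4*v) du + (-4*u^2*v + 3*u^2 - 14*u*v^2 + 4*u - 6*v^3 - 3*v^2 + 12*v + 6) dv

Using F^*(f dg) = (f ∘ F) d(g ∘ F), substitute each coordinate x_i by F_i(u, v) in f_i, and replace dx_i by d F_i = (∂F_i/∂u) du + (∂F_i/∂v) dv.
  For the x component: f_1(F) = -4*u*v - 2*v^2 + 4; d F_1 = (-2*u - 2*v) du + (-2*u) dv
  For the y component: f_2(F) = -6*u*v - 3*v^2 + 6; d F_2 = (2*v) du + (2*u + 2*v) dv
  For the z component: f_3(F) = 3*u^2 - 3*v^2 + 6; d F_3 = (0) du + (1) dv
Combining and collecting du, dv coefficients:
  coeff of du: 8*u^2*v - 8*u - 2*v^3 + 4*v
  coeff of dv: -4*u^2*v + 3*u^2 - 14*u*v^2 + 4*u - 6*v^3 - 3*v^2 + 12*v + 6
F^* omega = (8*u^2*v - 8*u - 2*v^3 + 4*v) du + (-4*u^2*v + 3*u^2 - 14*u*v^2 + 4*u - 6*v^3 - 3*v^2 + 12*v + 6) dv.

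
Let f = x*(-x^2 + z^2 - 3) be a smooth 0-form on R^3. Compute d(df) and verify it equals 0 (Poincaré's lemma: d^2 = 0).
d(df) = 0

Step 1: df = sum_i (∂f/∂x_i) dx_i = (-3*x^2 + z^2 - 3) dx + (0) dy + (2*x*z) dz.
Step 2: Apply d again. Using the 1-form formula, the coefficient of dx ∧ dy in d(df) is ∂^2 f/∂x ∂y - ∂^2 f/∂y ∂x = (0) - (0) = 0 (equality of mixed partials for smooth f).
Similarly for dx ∧ dz and dy ∧ dz — all coefficients vanish. So d(df) = 0.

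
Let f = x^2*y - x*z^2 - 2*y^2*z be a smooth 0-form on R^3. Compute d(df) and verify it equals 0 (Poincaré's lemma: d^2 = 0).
d(df) = 0

Step 1: df = sum_i (∂f/∂x_i) dx_i = (2*x*y - z^2) dx + (x^2 - 4*y*z) dy + (-2*x*z - 2*y^2) dz.
Step 2: Apply d again. Using the 1-form formula, the coefficient of dx ∧ dy in d(df) is ∂^2 f/∂x ∂y - ∂^2 f/∂y ∂x = (2*x) - (2*x) = 0 (equality of mixed partials for smooth f).
Similarly for dx ∧ dz and dy ∧ dz — all coefficients vanish. So d(df) = 0.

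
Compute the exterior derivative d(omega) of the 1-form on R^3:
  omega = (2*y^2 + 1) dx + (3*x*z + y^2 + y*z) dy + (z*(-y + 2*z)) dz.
d(omega) = (-4*y + 3*z) dx ∧ dy + (-3*x - y - z) dy ∧ dz

For a 1-form omega = sum_i f_i dx_i, the exterior derivative is
  d(omega) = sum_{i < j} (∂f_j/∂x_i - ∂f_i/∂x_j) dx_i ∧ dx_j.
  coefficient of dx ∧ dy: ∂f_2/∂x - ∂f_1/∂y = ∂(3*x*z + y^2 + y*z)/∂x - ∂(2*y^2 + 1)/∂y = -4*y + 3*z
  coefficient of dy ∧ dz: ∂f_3/∂y - ∂f_2/∂z = ∂(z*(-y + 2*z))/∂y - ∂(3*x*z + y^2 + y*z)/∂z = -3*x - y - z
Assembling: d(omega) = (-4*y + 3*z) dx ∧ dy + (-3*x - y - z) dy ∧ dz.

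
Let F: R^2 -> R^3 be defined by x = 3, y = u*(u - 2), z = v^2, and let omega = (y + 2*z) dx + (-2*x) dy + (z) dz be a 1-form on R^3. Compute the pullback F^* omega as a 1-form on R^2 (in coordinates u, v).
F^* omega = (12 - 12*u) du + (2*v^3) dv

Using F^*(f dg) = (f ∘ F) d(g ∘ F), substitute each coordinate x_i by F_i(u, v) in f_i, and replace dx_i by d F_i = (∂F_i/∂u) du + (∂F_i/∂v) dv.
  For the x component: f_1(F) = u^2 - 2*u + 2*v^2; d F_1 = (0) du + (0) dv
  For the y component: f_2(F) = -6; d F_2 = (2*u - 2) du + (0) dv
  For the z component: f_3(F) = v^2; d F_3 = (0) du + (2*v) dv
Combining and collecting du, dv coefficients:
  coeff of du: 12 - 12*u
  coeff of dv: 2*v^3
F^* omega = (12 - 12*u) du + (2*v^3) dv.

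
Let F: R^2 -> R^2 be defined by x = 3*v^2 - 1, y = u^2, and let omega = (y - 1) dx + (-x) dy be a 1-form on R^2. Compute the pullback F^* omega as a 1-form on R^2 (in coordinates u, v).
F^* omega = (2*u*(1 - 3*v^2)) du + (6*v*(u^2 - 1)) dv

Using F^*(f dg) = (f ∘ F) d(g ∘ F), substitute each coordinate x_i by F_i(u, v) in f_i, and replace dx_i by d F_i = (∂F_i/∂u) du + (∂F_i/∂v) dv.
  For the x component: f_1(F) = u^2 - 1; d F_1 = (0) du + (6*v) dv
  For the y component: f_2(F) = 1 - 3*v^2; d F_2 = (2*u) du + (0) dv
Combining and collecting du, dv coefficients:
  coeff of du: 2*u*(1 - 3*v^2)
  coeff of dv: 6*v*(u^2 - 1)
F^* omega = (2*u*(1 - 3*v^2)) du + (6*v*(u^2 - 1)) dv.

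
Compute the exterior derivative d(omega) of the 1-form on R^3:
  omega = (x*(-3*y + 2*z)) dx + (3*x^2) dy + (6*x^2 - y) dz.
d(omega) = (9*x) dx ∧ dy + (10*x) dx ∧ dz + (-1) dy ∧ dz

For a 1-form omega = sum_i f_i dx_i, the exterior derivative is
  d(omega) = sum_{i < j} (∂f_j/∂x_i - ∂f_i/∂x_j) dx_i ∧ dx_j.
  coefficient of dx ∧ dy: ∂f_2/∂x - ∂f_1/∂y = ∂(3*x^2)/∂x - ∂(x*(-3*y + 2*z))/∂y = 9*x
  coefficient of dx ∧ dz: ∂f_3/∂x - ∂f_1/∂z = ∂(6*x^2 - y)/∂x - ∂(x*(-3*y + 2*z))/∂z = 10*x
  coefficient of dy ∧ dz: ∂f_3/∂y - ∂f_2/∂z = ∂(6*x^2 - y)/∂y - ∂(3*x^2)/∂z = -1
Assembling: d(omega) = (9*x) dx ∧ dy + (10*x) dx ∧ dz + (-1) dy ∧ dz.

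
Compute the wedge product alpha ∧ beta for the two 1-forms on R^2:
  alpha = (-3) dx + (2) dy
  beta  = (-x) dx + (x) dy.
alpha ∧ beta = (-x) dx ∧ dy

Distribute the wedge, using dx_i ∧ dx_j = -dx_j ∧ dx_i and dx_i ∧ dx_i = 0. For each pair (i, j) with i < j, the coefficient of dx_i ∧ dx_j in alpha ∧ beta is (alpha_i * beta_j - alpha_j * beta_i). Collecting: alpha ∧ beta = (-x) dx ∧ dy.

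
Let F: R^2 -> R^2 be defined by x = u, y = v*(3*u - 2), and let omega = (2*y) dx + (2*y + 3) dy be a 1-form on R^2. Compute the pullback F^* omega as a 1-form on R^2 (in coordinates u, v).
F^* omega = (v*(18*u*v + 6*u - 12*v + 5)) du + (18*u^2*v - 24*u*v + 9*u + 8*v - 6) dv

Using F^*(f dg) = (f ∘ F) d(g ∘ F), substitute each coordinate x_i by F_i(u, v) in f_i, and replace dx_i by d F_i = (∂F_i/∂u) du + (∂F_i/∂v) dv.
  For the x component: f_1(F) = 2*v*(3*u - 2); d F_1 = (1) du + (0) dv
  For the y component: f_2(F) = 6*u*v - 4*v + 3; d F_2 = (3*v) du + (3*u - 2) dv
Combining and collecting du, dv coefficients:
  coeff of du: v*(18*u*v + 6*u - 12*v + 5)
  coeff of dv: 18*u^2*v - 24*u*v + 9*u + 8*v - 6
F^* omega = (v*(18*u*v + 6*u - 12*v + 5)) du + (18*u^2*v - 24*u*v + 9*u + 8*v - 6) dv.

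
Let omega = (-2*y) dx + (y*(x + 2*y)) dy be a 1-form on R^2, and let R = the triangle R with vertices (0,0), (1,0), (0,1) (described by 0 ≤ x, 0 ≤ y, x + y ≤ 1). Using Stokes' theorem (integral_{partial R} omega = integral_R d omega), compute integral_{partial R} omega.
integral_(partial R) omega = 7/6

Stokes: integral_partial_R omega = integral_R d omega with d omega = (∂Q/∂x - ∂P/∂y) dx ∧ dy.
  ∂Q/∂x = y
  ∂P/∂y = -2
  integrand = ∂Q/∂x - ∂P/∂y = y + 2.
Integrating over R: integral_0^1 integral_0^{1-x} (y + 2) dy dx = 7/6.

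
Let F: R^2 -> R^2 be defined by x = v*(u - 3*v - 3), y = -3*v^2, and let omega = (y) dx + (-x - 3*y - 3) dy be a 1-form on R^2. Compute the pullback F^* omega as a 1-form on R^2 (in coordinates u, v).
F^* omega = (-3*v^3) du + (3*v*(u*v - 18*v^2 - 3*v + 6)) dv

Using F^*(f dg) = (f ∘ F) d(g ∘ F), substitute each coordinate x_i by F_i(u, v) in f_i, and replace dx_i by d F_i = (∂F_i/∂u) du + (∂F_i/∂v) dv.
  For the x component: f_1(F) = -3*v^2; d F_1 = (v) du + (u - 6*v - 3) dv
  For the y component: f_2(F) = -u*v + 12*v^2 + 3*v - 3; d F_2 = (0) du + (-6*v) dv
Combining and collecting du, dv coefficients:
  coeff of du: -3*v^3
  coeff of dv: 3*v*(u*v - 18*v^2 - 3*v + 6)
F^* omega = (-3*v^3) du + (3*v*(u*v - 18*v^2 - 3*v + 6)) dv.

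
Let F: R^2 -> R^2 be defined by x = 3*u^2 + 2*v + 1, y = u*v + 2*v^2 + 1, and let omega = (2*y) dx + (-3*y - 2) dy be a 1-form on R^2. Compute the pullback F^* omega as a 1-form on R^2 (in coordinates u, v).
F^* omega = (12*u^2*v + 21*u*v^2 + 12*u - 6*v^3 - 5*v) du + (-3*u^2*v - 18*u*v^2 + 4*u*v - 5*u - 24*v^3 + 8*v^2 - 20*v + 4) dv

Using F^*(f dg) = (f ∘ F) d(g ∘ F), substitute each coordinate x_i by F_i(u, v) in f_i, and replace dx_i by d F_i = (∂F_i/∂u) du + (∂F_i/∂v) dv.
  For the x component: f_1(F) = 2*u*v + 4*v^2 + 2; d F_1 = (6*u) du + (2) dv
  For the y component: f_2(F) = -3*u*v - 6*v^2 - 5; d F_2 = (v) du + (u + 4*v) dv
Combining and collecting du, dv coefficients:
  coeff of du: 12*u^2*v + 21*u*v^2 + 12*u - 6*v^3 - 5*v
  coeff of dv: -3*u^2*v - 18*u*v^2 + 4*u*v - 5*u - 24*v^3 + 8*v^2 - 20*v + 4
F^* omega = (12*u^2*v + 21*u*v^2 + 12*u - 6*v^3 - 5*v) du + (-3*u^2*v - 18*u*v^2 + 4*u*v - 5*u - 24*v^3 + 8*v^2 - 20*v + 4) dv.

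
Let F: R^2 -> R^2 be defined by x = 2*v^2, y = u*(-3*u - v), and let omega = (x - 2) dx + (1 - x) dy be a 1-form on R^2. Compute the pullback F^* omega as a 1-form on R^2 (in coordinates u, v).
F^* omega = (12*u*v^2 - 6*u + 2*v^3 - v) du + (2*u*v^2 - u + 8*v^3 - 8*v) dv

Using F^*(f dg) = (f ∘ F) d(g ∘ F), substitute each coordinate x_i by F_i(u, v) in f_i, and replace dx_i by d F_i = (∂F_i/∂u) du + (∂F_i/∂v) dv.
  For the x component: f_1(F) = 2*v^2 - 2; d F_1 = (0) du + (4*v) dv
  For the y component: f_2(F) = 1 - 2*v^2; d F_2 = (-6*u - v) du + (-u) dv
Combining and collecting du, dv coefficients:
  coeff of du: 12*u*v^2 - 6*u + 2*v^3 - v
  coeff of dv: 2*u*v^2 - u + 8*v^3 - 8*v
F^* omega = (12*u*v^2 - 6*u + 2*v^3 - v) du + (2*u*v^2 - u + 8*v^3 - 8*v) dv.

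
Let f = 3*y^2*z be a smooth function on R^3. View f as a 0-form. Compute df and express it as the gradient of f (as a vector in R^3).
df = (0) dx + (6*y*z) dy + (3*y^2) dz; grad f = (0, 6*y*z, 3*y^2)

For a 0-form f, d f = (∂f/∂x) dx + (∂f/∂y) dy + (∂f/∂z) dz. The components of the vector representation are exactly the entries of grad f in Cartesian coordinates:
  ∂f/∂x = 0
  ∂f/∂y = 6*y*z
  ∂f/∂z = 3*y^2.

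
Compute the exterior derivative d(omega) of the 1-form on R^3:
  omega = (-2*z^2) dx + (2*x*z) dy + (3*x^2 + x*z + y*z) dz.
d(omega) = (2*z) dx ∧ dy + (6*x + 5*z) dx ∧ dz + (-2*x + z) dy ∧ dz

For a 1-form omega = sum_i f_i dx_i, the exterior derivative is
  d(omega) = sum_{i < j} (∂f_j/∂x_i - ∂f_i/∂x_j) dx_i ∧ dx_j.
  coefficient of dx ∧ dy: ∂f_2/∂x - ∂f_1/∂y = ∂(2*x*z)/∂x - ∂(-2*z^2)/∂y = 2*z
  coefficient of dx ∧ dz: ∂f_3/∂x - ∂f_1/∂z = ∂(3*x^2 + x*z + y*z)/∂x - ∂(-2*z^2)/∂z = 6*x + 5*z
  coefficient of dy ∧ dz: ∂f_3/∂y - ∂f_2/∂z = ∂(3*x^2 + x*z + y*z)/∂y - ∂(2*x*z)/∂z = -2*x + z
Assembling: d(omega) = (2*z) dx ∧ dy + (6*x + 5*z) dx ∧ dz + (-2*x + z) dy ∧ dz.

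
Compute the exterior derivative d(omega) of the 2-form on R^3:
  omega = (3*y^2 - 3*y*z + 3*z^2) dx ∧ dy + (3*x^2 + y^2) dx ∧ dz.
d(omega) = (-5*y + 6*z) dx ∧ dy ∧ dz

For a 2-form omega = sum_{i<j} g_{ij} dx_i ∧ dx_j, the exterior derivative is
  d(omega) = sum_{i<j} d(g_{ij}) ∧ dx_i ∧ dx_j = sum_{i<j, k} (∂g_{ij}/∂x_k) dx_k ∧ dx_i ∧ dx_j.
Expand each term, using dx_k ∧ dx_i ∧ dx_j = sgn(permutation) dx_{(a)} ∧ dx_{(b)} ∧ dx_{(c)} with (a < b < c) sorted:
  d(3*y^2 - 3*y*z + 3*z^2) includes (∂/∂z)(3*y^2 - 3*y*z + 3*z^2) dz = (-3*y + 6*z) dz, which multiplied by dx ∧ dy gives (-3*y + 6*z) dx ∧ dy ∧ dz
  d(3*x^2 + y^2) includes (∂/∂y)(3*x^2 + y^2) dy = (2*y) dy, which multiplied by dx ∧ dz gives (-2*y) dx ∧ dy ∧ dz
Collecting like 3-forms: d(omega) = (-5*y + 6*z) dx ∧ dy ∧ dz.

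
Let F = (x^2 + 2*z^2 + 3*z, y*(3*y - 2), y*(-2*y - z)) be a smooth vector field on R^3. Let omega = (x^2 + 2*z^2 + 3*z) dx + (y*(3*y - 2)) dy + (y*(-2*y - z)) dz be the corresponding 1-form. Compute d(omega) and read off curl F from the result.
d(omega) = (-4*y - z) dy ∧ dz + (4*z + 3) dz ∧ dx + (0) dx ∧ dy; curl F = (-4*y - z, 4*z + 3, 0)

d omega = sum_{i<j} (∂f_j/∂x_i - ∂f_i/∂x_j) dx_i ∧ dx_j. Under the identification (dy ∧ dz, dz ∧ dx, dx ∧ dy) ↔ (e_x, e_y, e_z), the coefficients are exactly the components of curl F. Compute:
  ∂R/∂y - ∂Q/∂z = (-4*y - z) - (0) = -4*y - z
  ∂P/∂z - ∂R/∂x = (4*z + 3) - (0) = 4*z + 3
  ∂Q/∂x - ∂P/∂y = (0) - (0) = 0.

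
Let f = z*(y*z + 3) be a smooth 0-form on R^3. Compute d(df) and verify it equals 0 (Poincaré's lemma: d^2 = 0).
d(df) = 0

Step 1: df = sum_i (∂f/∂x_i) dx_i = (0) dx + (z^2) dy + (2*y*z + 3) dz.
Step 2: Apply d again. Using the 1-form formula, the coefficient of dx ∧ dy in d(df) is ∂^2 f/∂x ∂y - ∂^2 f/∂y ∂x = (0) - (0) = 0 (equality of mixed partials for smooth f).
Similarly for dx ∧ dz and dy ∧ dz — all coefficients vanish. So d(df) = 0.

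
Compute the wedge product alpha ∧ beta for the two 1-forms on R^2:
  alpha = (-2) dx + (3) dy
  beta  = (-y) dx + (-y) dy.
alpha ∧ beta = (5*y) dx ∧ dy

Distribute the wedge, using dx_i ∧ dx_j = -dx_j ∧ dx_i and dx_i ∧ dx_i = 0. For each pair (i, j) with i < j, the coefficient of dx_i ∧ dx_j in alpha ∧ beta is (alpha_i * beta_j - alpha_j * beta_i). Collecting: alpha ∧ beta = (5*y) dx ∧ dy.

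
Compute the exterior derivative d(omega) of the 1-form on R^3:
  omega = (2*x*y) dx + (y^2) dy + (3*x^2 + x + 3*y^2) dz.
d(omega) = (-2*x) dx ∧ dy + (6*x + 1) dx ∧ dz + (6*y) dy ∧ dz

For a 1-form omega = sum_i f_i dx_i, the exterior derivative is
  d(omega) = sum_{i < j} (∂f_j/∂x_i - ∂f_i/∂x_j) dx_i ∧ dx_j.
  coefficient of dx ∧ dy: ∂f_2/∂x - ∂f_1/∂y = ∂(y^2)/∂x - ∂(2*x*y)/∂y = -2*x
  coefficient of dx ∧ dz: ∂f_3/∂x - ∂f_1/∂z = ∂(3*x^2 + x + 3*y^2)/∂x - ∂(2*x*y)/∂z = 6*x + 1
  coefficient of dy ∧ dz: ∂f_3/∂y - ∂f_2/∂z = ∂(3*x^2 + x + 3*y^2)/∂y - ∂(y^2)/∂z = 6*y
Assembling: d(omega) = (-2*x) dx ∧ dy + (6*x + 1) dx ∧ dz + (6*y) dy ∧ dz.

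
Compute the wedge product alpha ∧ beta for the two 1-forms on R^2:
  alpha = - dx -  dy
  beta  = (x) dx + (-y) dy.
alpha ∧ beta = (x + y) dx ∧ dy

Distribute the wedge, using dx_i ∧ dx_j = -dx_j ∧ dx_i and dx_i ∧ dx_i = 0. For each pair (i, j) with i < j, the coefficient of dx_i ∧ dx_j in alpha ∧ beta is (alpha_i * beta_j - alpha_j * beta_i). Collecting: alpha ∧ beta = (x + y) dx ∧ dy.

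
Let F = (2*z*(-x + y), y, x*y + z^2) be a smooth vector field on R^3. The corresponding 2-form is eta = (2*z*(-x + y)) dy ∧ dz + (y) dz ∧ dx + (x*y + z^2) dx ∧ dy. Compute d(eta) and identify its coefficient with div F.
d(eta) = (1) dx ∧ dy ∧ dz; div F = 1

For a 2-form in R^3 of the form above, applying d gives a 3-form with coefficient ∂P/∂x + ∂Q/∂y + ∂R/∂z:
  ∂P/∂x = -2*z
  ∂Q/∂y = 1
  ∂R/∂z = 2*z
Sum = 1, which is exactly div F.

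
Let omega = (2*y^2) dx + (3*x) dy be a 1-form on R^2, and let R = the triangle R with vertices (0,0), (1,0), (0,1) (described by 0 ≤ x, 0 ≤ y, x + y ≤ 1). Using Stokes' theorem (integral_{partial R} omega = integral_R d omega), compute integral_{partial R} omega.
integral_(partial R) omega = 5/6

Stokes: integral_partial_R omega = integral_R d omega with d omega = (∂Q/∂x - ∂P/∂y) dx ∧ dy.
  ∂Q/∂x = 3
  ∂P/∂y = 4*y
  integrand = ∂Q/∂x - ∂P/∂y = 3 - 4*y.
Integrating over R: integral_0^1 integral_0^{1-x} (3 - 4*y) dy dx = 5/6.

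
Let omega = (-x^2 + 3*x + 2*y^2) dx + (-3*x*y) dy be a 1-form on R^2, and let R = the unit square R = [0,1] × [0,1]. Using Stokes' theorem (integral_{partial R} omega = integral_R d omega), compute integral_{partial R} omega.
integral_(partial R) omega = -7/2

Stokes: integral_partial_R omega = integral_R d omega with d omega = (∂Q/∂x - ∂P/∂y) dx ∧ dy.
  ∂Q/∂x = -3*y
  ∂P/∂y = 4*y
  integrand = ∂Q/∂x - ∂P/∂y = -7*y.
Integrating over R: integral_0^1 integral_0^1 (-7*y) dx dy = -7/2.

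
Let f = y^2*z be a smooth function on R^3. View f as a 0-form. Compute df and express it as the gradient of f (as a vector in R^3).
df = (0) dx + (2*y*z) dy + (y^2) dz; grad f = (0, 2*y*z, y^2)

For a 0-form f, d f = (∂f/∂x) dx + (∂f/∂y) dy + (∂f/∂z) dz. The components of the vector representation are exactly the entries of grad f in Cartesian coordinates:
  ∂f/∂x = 0
  ∂f/∂y = 2*y*z
  ∂f/∂z = y^2.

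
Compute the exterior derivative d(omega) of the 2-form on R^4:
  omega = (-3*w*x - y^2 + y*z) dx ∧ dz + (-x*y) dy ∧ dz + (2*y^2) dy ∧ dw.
d(omega) = (y - z) dx ∧ dy ∧ dz + (-3*x) dx ∧ dz ∧ dw

For a 2-form omega = sum_{i<j} g_{ij} dx_i ∧ dx_j, the exterior derivative is
  d(omega) = sum_{i<j} d(g_{ij}) ∧ dx_i ∧ dx_j = sum_{i<j, k} (∂g_{ij}/∂x_k) dx_k ∧ dx_i ∧ dx_j.
Expand each term, using dx_k ∧ dx_i ∧ dx_j = sgn(permutation) dx_{(a)} ∧ dx_{(b)} ∧ dx_{(c)} with (a < b < c) sorted:
  d(-3*w*x - y^2 + y*z) includes (∂/∂y)(-3*w*x - y^2 + y*z) dy = (-2*y + z) dy, which multiplied by dx ∧ dz gives (2*y - z) dx ∧ dy ∧ dz
  d(-3*w*x - y^2 + y*z) includes (∂/∂w)(-3*w*x - y^2 + y*z) dw = (-3*x) dw, which multiplied by dx ∧ dz gives (-3*x) dx ∧ dz ∧ dw
  d(-x*y) includes (∂/∂x)(-x*y) dx = (-y) dx, which multiplied by dy ∧ dz gives (-y) dx ∧ dy ∧ dz
Collecting like 3-forms: d(omega) = (y - z) dx ∧ dy ∧ dz + (-3*x) dx ∧ dz ∧ dw.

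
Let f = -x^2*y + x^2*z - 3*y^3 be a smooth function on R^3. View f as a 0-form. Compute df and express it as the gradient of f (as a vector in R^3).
df = (2*x*(-y + z)) dx + (-x^2 - 9*y^2) dy + (x^2) dz; grad f = (2*x*(-y + z), -x^2 - 9*y^2, x^2)

For a 0-form f, d f = (∂f/∂x) dx + (∂f/∂y) dy + (∂f/∂z) dz. The components of the vector representation are exactly the entries of grad f in Cartesian coordinates:
  ∂f/∂x = 2*x*(-y + z)
  ∂f/∂y = -x^2 - 9*y^2
  ∂f/∂z = x^2.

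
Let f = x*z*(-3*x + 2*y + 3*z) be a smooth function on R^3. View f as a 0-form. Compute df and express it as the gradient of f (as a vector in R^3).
df = (z*(-6*x + 2*y + 3*z)) dx + (2*x*z) dy + (x*(-3*x + 2*y + 6*z)) dz; grad f = (z*(-6*x + 2*y + 3*z), 2*x*z, x*(-3*x + 2*y + 6*z))

For a 0-form f, d f = (∂f/∂x) dx + (∂f/∂y) dy + (∂f/∂z) dz. The components of the vector representation are exactly the entries of grad f in Cartesian coordinates:
  ∂f/∂x = z*(-6*x + 2*y + 3*z)
  ∂f/∂y = 2*x*z
  ∂f/∂z = x*(-3*x + 2*y + 6*z).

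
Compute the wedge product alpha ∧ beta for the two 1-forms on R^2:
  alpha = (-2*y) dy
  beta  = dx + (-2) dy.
alpha ∧ beta = (2*y) dx ∧ dy

Distribute the wedge, using dx_i ∧ dx_j = -dx_j ∧ dx_i and dx_i ∧ dx_i = 0. For each pair (i, j) with i < j, the coefficient of dx_i ∧ dx_j in alpha ∧ beta is (alpha_i * beta_j - alpha_j * beta_i). Collecting: alpha ∧ beta = (2*y) dx ∧ dy.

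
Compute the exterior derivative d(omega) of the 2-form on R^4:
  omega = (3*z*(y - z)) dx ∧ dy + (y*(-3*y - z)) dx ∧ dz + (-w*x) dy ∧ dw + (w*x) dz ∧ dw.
d(omega) = (9*y - 5*z) dx ∧ dy ∧ dz + (-w) dx ∧ dy ∧ dw + (w) dx ∧ dz ∧ dw

For a 2-form omega = sum_{i<j} g_{ij} dx_i ∧ dx_j, the exterior derivative is
  d(omega) = sum_{i<j} d(g_{ij}) ∧ dx_i ∧ dx_j = sum_{i<j, k} (∂g_{ij}/∂x_k) dx_k ∧ dx_i ∧ dx_j.
Expand each term, using dx_k ∧ dx_i ∧ dx_j = sgn(permutation) dx_{(a)} ∧ dx_{(b)} ∧ dx_{(c)} with (a < b < c) sorted:
  d(3*z*(y - z)) includes (∂/∂z)(3*z*(y - z)) dz = (3*y - 6*z) dz, which multiplied by dx ∧ dy gives (3*y - 6*z) dx ∧ dy ∧ dz
  d(y*(-3*y - z)) includes (∂/∂y)(y*(-3*y - z)) dy = (-6*y - z) dy, which multiplied by dx ∧ dz gives (6*y + z) dx ∧ dy ∧ dz
  d(-w*x) includes (∂/∂x)(-w*x) dx = (-w) dx, which multiplied by dy ∧ dw gives (-w) dx ∧ dy ∧ dw
  d(w*x) includes (∂/∂x)(w*x) dx = (w) dx, which multiplied by dz ∧ dw gives (w) dx ∧ dz ∧ dw
Collecting like 3-forms: d(omega) = (9*y - 5*z) dx ∧ dy ∧ dz + (-w) dx ∧ dy ∧ dw + (w) dx ∧ dz ∧ dw.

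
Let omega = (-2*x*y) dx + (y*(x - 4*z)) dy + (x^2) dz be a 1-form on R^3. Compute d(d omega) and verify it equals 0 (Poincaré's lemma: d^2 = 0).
d(d omega) = 0

Step 1: d omega = sum_{i<j} (∂f_j/∂x_i - ∂f_i/∂x_j) dx_i ∧ dx_j:
  coeff of dx ∧ dy: 2*x + y
  coeff of dx ∧ dz: 2*x
  coeff of dy ∧ dz: 4*y
Step 2: Apply d again to each 2-form coefficient. The only possible 3-form in R^3 is dx ∧ dy ∧ dz, with coefficient
  ∂(coeff of dy∧dz)/∂x - ∂(coeff of dx∧dz)/∂y + ∂(coeff of dx∧dy)/∂z
  = ∂/∂x (4*y) - ∂/∂y (2*x) + ∂/∂z (2*x + y).
Each of these terms simplifies to sums of mixed partials that cancel in pairs. The result is 0 (by equality of mixed partials for smooth functions — Schwarz / Clairaut).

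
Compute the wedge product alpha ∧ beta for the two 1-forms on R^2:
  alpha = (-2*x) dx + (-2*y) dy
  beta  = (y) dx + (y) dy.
alpha ∧ beta = (2*y*(-x + y)) dx ∧ dy

Distribute the wedge, using dx_i ∧ dx_j = -dx_j ∧ dx_i and dx_i ∧ dx_i = 0. For each pair (i, j) with i < j, the coefficient of dx_i ∧ dx_j in alpha ∧ beta is (alpha_i * beta_j - alpha_j * beta_i). Collecting: alpha ∧ beta = (2*y*(-x + y)) dx ∧ dy.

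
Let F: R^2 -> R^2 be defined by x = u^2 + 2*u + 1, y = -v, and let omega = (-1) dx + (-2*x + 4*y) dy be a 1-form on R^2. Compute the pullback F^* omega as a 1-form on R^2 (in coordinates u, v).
F^* omega = (-2*u - 2) du + (2*u^2 + 4*u + 4*v + 2) dv

Using F^*(f dg) = (f ∘ F) d(g ∘ F), substitute each coordinate x_i by F_i(u, v) in f_i, and replace dx_i by d F_i = (∂F_i/∂u) du + (∂F_i/∂v) dv.
  For the x component: f_1(F) = -1; d F_1 = (2*u + 2) du + (0) dv
  For the y component: f_2(F) = -2*u^2 - 4*u - 4*v - 2; d F_2 = (0) du + (-1) dv
Combining and collecting du, dv coefficients:
  coeff of du: -2*u - 2
  coeff of dv: 2*u^2 + 4*u + 4*v + 2
F^* omega = (-2*u - 2) du + (2*u^2 + 4*u + 4*v + 2) dv.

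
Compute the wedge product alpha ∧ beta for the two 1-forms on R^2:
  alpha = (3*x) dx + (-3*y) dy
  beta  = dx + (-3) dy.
alpha ∧ beta = (-9*x + 3*y) dx ∧ dy

Distribute the wedge, using dx_i ∧ dx_j = -dx_j ∧ dx_i and dx_i ∧ dx_i = 0. For each pair (i, j) with i < j, the coefficient of dx_i ∧ dx_j in alpha ∧ beta is (alpha_i * beta_j - alpha_j * beta_i). Collecting: alpha ∧ beta = (-9*x + 3*y) dx ∧ dy.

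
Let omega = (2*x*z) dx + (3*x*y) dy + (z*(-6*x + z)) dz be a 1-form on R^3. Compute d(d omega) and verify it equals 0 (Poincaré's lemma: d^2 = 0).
d(d omega) = 0

Step 1: d omega = sum_{i<j} (∂f_j/∂x_i - ∂f_i/∂x_j) dx_i ∧ dx_j:
  coeff of dx ∧ dy: 3*y
  coeff of dx ∧ dz: -2*x - 6*z
  coeff of dy ∧ dz: 0
Step 2: Apply d again to each 2-form coefficient. The only possible 3-form in R^3 is dx ∧ dy ∧ dz, with coefficient
  ∂(coeff of dy∧dz)/∂x - ∂(coeff of dx∧dz)/∂y + ∂(coeff of dx∧dy)/∂z
  = ∂/∂x (0) - ∂/∂y (-2*x - 6*z) + ∂/∂z (3*y).
Each of these terms simplifies to sums of mixed partials that cancel in pairs. The result is 0 (by equality of mixed partials for smooth functions — Schwarz / Clairaut).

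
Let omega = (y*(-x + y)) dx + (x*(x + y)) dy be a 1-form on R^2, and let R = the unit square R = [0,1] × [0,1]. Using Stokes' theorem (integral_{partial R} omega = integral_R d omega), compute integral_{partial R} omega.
integral_(partial R) omega = 1

Stokes: integral_partial_R omega = integral_R d omega with d omega = (∂Q/∂x - ∂P/∂y) dx ∧ dy.
  ∂Q/∂x = 2*x + y
  ∂P/∂y = -x + 2*y
  integrand = ∂Q/∂x - ∂P/∂y = 3*x - y.
Integrating over R: integral_0^1 integral_0^1 (3*x - y) dx dy = 1.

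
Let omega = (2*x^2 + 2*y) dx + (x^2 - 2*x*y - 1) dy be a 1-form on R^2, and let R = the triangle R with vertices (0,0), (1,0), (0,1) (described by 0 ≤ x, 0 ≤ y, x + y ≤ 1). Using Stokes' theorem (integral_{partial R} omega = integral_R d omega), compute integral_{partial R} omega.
integral_(partial R) omega = -1

Stokes: integral_partial_R omega = integral_R d omega with d omega = (∂Q/∂x - ∂P/∂y) dx ∧ dy.
  ∂Q/∂x = 2*x - 2*y
  ∂P/∂y = 2
  integrand = ∂Q/∂x - ∂P/∂y = 2*x - 2*y - 2.
Integrating over R: integral_0^1 integral_0^{1-x} (2*x - 2*y - 2) dy dx = -1.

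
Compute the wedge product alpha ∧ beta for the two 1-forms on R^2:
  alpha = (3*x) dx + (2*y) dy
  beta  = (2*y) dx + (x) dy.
alpha ∧ beta = (3*x^2 - 4*y^2) dx ∧ dy

Distribute the wedge, using dx_i ∧ dx_j = -dx_j ∧ dx_i and dx_i ∧ dx_i = 0. For each pair (i, j) with i < j, the coefficient of dx_i ∧ dx_j in alpha ∧ beta is (alpha_i * beta_j - alpha_j * beta_i). Collecting: alpha ∧ beta = (3*x^2 - 4*y^2) dx ∧ dy.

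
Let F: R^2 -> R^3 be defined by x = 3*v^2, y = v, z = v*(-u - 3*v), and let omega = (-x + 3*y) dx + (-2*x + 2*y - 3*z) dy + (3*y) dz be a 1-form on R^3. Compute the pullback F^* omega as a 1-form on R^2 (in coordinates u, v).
F^* omega = (-3*v^2) du + (v*(-18*v^2 + 3*v + 2)) dv

Using F^*(f dg) = (f ∘ F) d(g ∘ F), substitute each coordinate x_i by F_i(u, v) in f_i, and replace dx_i by d F_i = (∂F_i/∂u) du + (∂F_i/∂v) dv.
  For the x component: f_1(F) = 3*v*(1 - v); d F_1 = (0) du + (6*v) dv
  For the y component: f_2(F) = v*(3*u + 3*v + 2); d F_2 = (0) du + (1) dv
  For the z component: f_3(F) = 3*v; d F_3 = (-v) du + (-u - 6*v) dv
Combining and collecting du, dv coefficients:
  coeff of du: -3*v^2
  coeff of dv: v*(-18*v^2 + 3*v + 2)
F^* omega = (-3*v^2) du + (v*(-18*v^2 + 3*v + 2)) dv.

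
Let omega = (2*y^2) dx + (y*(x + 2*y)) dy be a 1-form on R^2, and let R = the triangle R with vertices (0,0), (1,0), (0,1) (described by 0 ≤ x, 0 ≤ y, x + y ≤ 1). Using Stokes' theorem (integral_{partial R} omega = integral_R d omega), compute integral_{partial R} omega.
integral_(partial R) omega = -1/2

Stokes: integral_partial_R omega = integral_R d omega with d omega = (∂Q/∂x - ∂P/∂y) dx ∧ dy.
  ∂Q/∂x = y
  ∂P/∂y = 4*y
  integrand = ∂Q/∂x - ∂P/∂y = -3*y.
Integrating over R: integral_0^1 integral_0^{1-x} (-3*y) dy dx = -1/2.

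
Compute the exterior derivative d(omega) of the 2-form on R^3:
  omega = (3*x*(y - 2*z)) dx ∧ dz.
d(omega) = (-3*x) dx ∧ dy ∧ dz

For a 2-form omega = sum_{i<j} g_{ij} dx_i ∧ dx_j, the exterior derivative is
  d(omega) = sum_{i<j} d(g_{ij}) ∧ dx_i ∧ dx_j = sum_{i<j, k} (∂g_{ij}/∂x_k) dx_k ∧ dx_i ∧ dx_j.
Expand each term, using dx_k ∧ dx_i ∧ dx_j = sgn(permutation) dx_{(a)} ∧ dx_{(b)} ∧ dx_{(c)} with (a < b < c) sorted:
  d(3*x*(y - 2*z)) includes (∂/∂y)(3*x*(y - 2*z)) dy = (3*x) dy, which multiplied by dx ∧ dz gives (-3*x) dx ∧ dy ∧ dz
Collecting like 3-forms: d(omega) = (-3*x) dx ∧ dy ∧ dz.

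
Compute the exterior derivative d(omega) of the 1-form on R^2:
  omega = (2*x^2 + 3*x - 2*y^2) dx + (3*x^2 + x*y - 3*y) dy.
d(omega) = (6*x + 5*y) dx ∧ dy

For a 1-form omega = sum_i f_i dx_i, the exterior derivative is
  d(omega) = sum_{i < j} (∂f_j/∂x_i - ∂f_i/∂x_j) dx_i ∧ dx_j.
  coefficient of dx ∧ dy: ∂f_2/∂x - ∂f_1/∂y = ∂(3*x^2 + x*y - 3*y)/∂x - ∂(2*x^2 + 3*x - 2*y^2)/∂y = 6*x + 5*y
Assembling: d(omega) = (6*x + 5*y) dx ∧ dy.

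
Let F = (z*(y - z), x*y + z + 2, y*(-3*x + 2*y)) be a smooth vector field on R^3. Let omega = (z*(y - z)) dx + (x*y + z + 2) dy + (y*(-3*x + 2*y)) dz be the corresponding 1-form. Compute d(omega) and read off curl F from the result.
d(omega) = (-3*x + 4*y - 1) dy ∧ dz + (4*y - 2*z) dz ∧ dx + (y - z) dx ∧ dy; curl F = (-3*x + 4*y - 1, 4*y - 2*z, y - z)

d omega = sum_{i<j} (∂f_j/∂x_i - ∂f_i/∂x_j) dx_i ∧ dx_j. Under the identification (dy ∧ dz, dz ∧ dx, dx ∧ dy) ↔ (e_x, e_y, e_z), the coefficients are exactly the components of curl F. Compute:
  ∂R/∂y - ∂Q/∂z = (-3*x + 4*y) - (1) = -3*x + 4*y - 1
  ∂P/∂z - ∂R/∂x = (y - 2*z) - (-3*y) = 4*y - 2*z
  ∂Q/∂x - ∂P/∂y = (y) - (z) = y - z.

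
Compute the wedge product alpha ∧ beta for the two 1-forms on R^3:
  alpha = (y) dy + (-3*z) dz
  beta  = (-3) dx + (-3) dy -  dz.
alpha ∧ beta = (3*y) dx ∧ dy + (-y - 9*z) dy ∧ dz + (-9*z) dx ∧ dz

Distribute the wedge, using dx_i ∧ dx_j = -dx_j ∧ dx_i and dx_i ∧ dx_i = 0. For each pair (i, j) with i < j, the coefficient of dx_i ∧ dx_j in alpha ∧ beta is (alpha_i * beta_j - alpha_j * beta_i). Collecting: alpha ∧ beta = (3*y) dx ∧ dy + (-y - 9*z) dy ∧ dz + (-9*z) dx ∧ dz.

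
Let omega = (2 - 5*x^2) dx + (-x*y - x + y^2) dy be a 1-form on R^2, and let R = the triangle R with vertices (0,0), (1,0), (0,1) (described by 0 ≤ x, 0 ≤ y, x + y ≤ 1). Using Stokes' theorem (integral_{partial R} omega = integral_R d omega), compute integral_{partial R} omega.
integral_(partial R) omega = -2/3

Stokes: integral_partial_R omega = integral_R d omega with d omega = (∂Q/∂x - ∂P/∂y) dx ∧ dy.
  ∂Q/∂x = -y - 1
  ∂P/∂y = 0
  integrand = ∂Q/∂x - ∂P/∂y = -y - 1.
Integrating over R: integral_0^1 integral_0^{1-x} (-y - 1) dy dx = -2/3.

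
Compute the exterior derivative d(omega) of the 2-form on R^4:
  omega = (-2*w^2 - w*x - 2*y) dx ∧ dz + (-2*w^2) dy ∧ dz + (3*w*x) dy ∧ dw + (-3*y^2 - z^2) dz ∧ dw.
d(omega) = (2) dx ∧ dy ∧ dz + (-4*w - x) dx ∧ dz ∧ dw + (-4*w - 6*y) dy ∧ dz ∧ dw + (3*w) dx ∧ dy ∧ dw

For a 2-form omega = sum_{i<j} g_{ij} dx_i ∧ dx_j, the exterior derivative is
  d(omega) = sum_{i<j} d(g_{ij}) ∧ dx_i ∧ dx_j = sum_{i<j, k} (∂g_{ij}/∂x_k) dx_k ∧ dx_i ∧ dx_j.
Expand each term, using dx_k ∧ dx_i ∧ dx_j = sgn(permutation) dx_{(a)} ∧ dx_{(b)} ∧ dx_{(c)} with (a < b < c) sorted:
  d(-2*w^2 - w*x - 2*y) includes (∂/∂y)(-2*w^2 - w*x - 2*y) dy = (-2) dy, which multiplied by dx ∧ dz gives (2) dx ∧ dy ∧ dz
  d(-2*w^2 - w*x - 2*y) includes (∂/∂w)(-2*w^2 - w*x - 2*y) dw = (-4*w - x) dw, which multiplied by dx ∧ dz gives (-4*w - x) dx ∧ dz ∧ dw
  d(-2*w^2) includes (∂/∂w)(-2*w^2) dw = (-4*w) dw, which multiplied by dy ∧ dz gives (-4*w) dy ∧ dz ∧ dw
  d(3*w*x) includes (∂/∂x)(3*w*x) dx = (3*w) dx, which multiplied by dy ∧ dw gives (3*w) dx ∧ dy ∧ dw
  d(-3*y^2 - z^2) includes (∂/∂y)(-3*y^2 - z^2) dy = (-6*y) dy, which multiplied by dz ∧ dw gives (-6*y) dy ∧ dz ∧ dw
Collecting like 3-forms: d(omega) = (2) dx ∧ dy ∧ dz + (-4*w - x) dx ∧ dz ∧ dw + (-4*w - 6*y) dy ∧ dz ∧ dw + (3*w) dx ∧ dy ∧ dw.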